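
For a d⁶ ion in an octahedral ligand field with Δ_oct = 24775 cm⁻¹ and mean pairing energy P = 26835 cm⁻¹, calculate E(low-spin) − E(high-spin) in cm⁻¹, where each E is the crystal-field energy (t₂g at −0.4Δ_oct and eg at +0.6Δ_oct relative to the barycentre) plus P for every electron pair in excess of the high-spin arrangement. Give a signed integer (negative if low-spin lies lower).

High-spin: t₂g⁴ eg², CFSE = -0.4Δ_oct = -9910 cm⁻¹.
For low-spin the configuration is t₂g⁶ eg⁰: orbital energy -2.4 × 24775 = -59460 cm⁻¹, and 2 additional pairs relative to high-spin add 53670 cm⁻¹, giving -5790 cm⁻¹.
Thus E(LS) − E(HS) = 4120 cm⁻¹.

4120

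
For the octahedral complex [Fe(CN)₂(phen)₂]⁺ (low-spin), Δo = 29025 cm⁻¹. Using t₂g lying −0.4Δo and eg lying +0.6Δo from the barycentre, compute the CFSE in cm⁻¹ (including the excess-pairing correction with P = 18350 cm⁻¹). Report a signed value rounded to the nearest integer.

Ligand charges: 2×(-1) from CN⁻ and 2×(+0) from phen sum to -2; with overall charge +1, Fe is +3.
Fe³⁺: group 8, so d-count = 8 − 3 = 5.
The d⁵ electrons fill as t₂g⁵ eg⁰.
CFSE(orbital) = 5×(-0.4Δo) + 0×(0.6Δo) = -2.0Δo; with Δo = 29025 cm⁻¹ that is -58050 cm⁻¹.
Pairing penalty: 2 pairs vs 0 in the high-spin reference → 2 extra × P = 36700 cm⁻¹.
Net CFSE = -58050 + 36700 = -21350 cm⁻¹.

-21350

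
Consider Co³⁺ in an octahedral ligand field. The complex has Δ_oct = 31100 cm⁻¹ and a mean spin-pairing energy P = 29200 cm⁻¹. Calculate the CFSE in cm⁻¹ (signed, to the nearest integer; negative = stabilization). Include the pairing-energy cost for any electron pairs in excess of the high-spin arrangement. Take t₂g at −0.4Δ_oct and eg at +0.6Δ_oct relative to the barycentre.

Group 9 minus oxidation state +3 gives a d⁶ configuration for Co³⁺.
With Δ_oct > P the complex is low-spin.
That gives t₂g⁶ eg⁰.
Orbital CFSE = -2.4Δ_oct = -2.4 × 31100 = -74640 cm⁻¹.
Excess pairs vs high-spin: 3 − 1 = 2; pairing cost = +58400 cm⁻¹.
Net CFSE = -74640 + 58400 = -16240 cm⁻¹.

-16240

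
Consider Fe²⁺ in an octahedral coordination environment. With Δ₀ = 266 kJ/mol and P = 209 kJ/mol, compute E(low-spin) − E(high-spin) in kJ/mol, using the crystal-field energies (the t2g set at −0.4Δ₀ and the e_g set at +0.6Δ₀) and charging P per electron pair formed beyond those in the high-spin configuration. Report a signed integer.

-114

Fe is in group 8, so Fe²⁺ is d⁶ (8 − 2 = 6).
High-spin d⁶ fills as t2g^4 e_g^2 with CFSE 4(−0.4) + 2(+0.6) = -0.4Δ₀ = -106 kJ/mol.
Low-spin: t2g^6 e_g^0, orbital CFSE = -2.4Δ₀ = -638 kJ/mol; plus 2 excess pairs × P = +418 kJ/mol; total -220 kJ/mol.
E(LS) − E(HS) = -220 − (-106) = -114 kJ/mol.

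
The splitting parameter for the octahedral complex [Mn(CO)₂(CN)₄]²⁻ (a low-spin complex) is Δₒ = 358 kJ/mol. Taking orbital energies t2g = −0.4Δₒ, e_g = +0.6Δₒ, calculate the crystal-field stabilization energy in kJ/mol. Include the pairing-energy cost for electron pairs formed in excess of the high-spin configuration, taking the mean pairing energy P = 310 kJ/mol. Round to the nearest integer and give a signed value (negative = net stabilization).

Ligand charges: 2×(+0) from CO and 4×(-1) from CN⁻ sum to -4; with overall charge -2, Mn is +2.
Mn sits in group 7; removing 2 electrons leaves Mn²⁺ with 7 − 2 = 5 d electrons.
Configuration: t2g^5 e_g^0.
Orbital CFSE = 5(-0.4) + 0(0.6) = -2.0Δₒ = -2.0 × 358 = -716 kJ/mol.
High-spin d⁵ would be t2g^3 e_g^2 with 0 pairs; low-spin has 2, so 2 excess pairs cost +2P = +620 kJ/mol.
Combining: -716 + 620 = -96 kJ/mol.

-96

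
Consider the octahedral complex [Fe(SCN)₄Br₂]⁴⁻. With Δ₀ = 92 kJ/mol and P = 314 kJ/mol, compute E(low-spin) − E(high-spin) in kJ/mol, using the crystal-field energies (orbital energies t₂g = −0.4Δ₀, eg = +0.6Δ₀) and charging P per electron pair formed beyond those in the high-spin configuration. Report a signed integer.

Ligand charges: 4×(-1) from SCN⁻ and 2×(-1) from Br⁻ sum to -6; with overall charge -4, Fe is +2.
Fe²⁺: group 8, so d-count = 8 − 2 = 6.
High-spin d⁶ fills as t₂g⁴ eg² with CFSE 4(−0.4) + 2(+0.6) = -0.4Δ₀ = -37 kJ/mol.
Low-spin: t₂g⁶ eg⁰, orbital CFSE = -2.4Δ₀ = -221 kJ/mol; plus 2 excess pairs × P = +628 kJ/mol; total 407 kJ/mol.
E(LS) − E(HS) = 407 − (-37) = 444 kJ/mol.

444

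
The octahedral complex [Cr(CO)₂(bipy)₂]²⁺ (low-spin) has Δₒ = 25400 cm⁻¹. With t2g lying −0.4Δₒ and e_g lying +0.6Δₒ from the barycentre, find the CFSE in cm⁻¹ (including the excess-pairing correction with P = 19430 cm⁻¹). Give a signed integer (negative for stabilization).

Ligand charges: 2×(+0) from CO and 2×(+0) from bipy sum to +0; with overall charge +2, Cr is +2.
Cr sits in group 6; removing 2 electrons leaves Cr²⁺ with 6 − 2 = 4 d electrons.
The d⁴ electrons fill as t2g^4 e_g^0.
CFSE(orbital) = 4×(-0.4Δₒ) + 0×(0.6Δₒ) = -1.6Δₒ; with Δₒ = 25400 cm⁻¹ that is -40640 cm⁻¹.
Relative to high-spin t2g^3 e_g^1 (0 paired), the low-spin configuration has 1 additional pair, contributing +1 × 19430 = +19430 cm⁻¹.
Overall CFSE = -40640 + 19430 = -21210 cm⁻¹.

-21210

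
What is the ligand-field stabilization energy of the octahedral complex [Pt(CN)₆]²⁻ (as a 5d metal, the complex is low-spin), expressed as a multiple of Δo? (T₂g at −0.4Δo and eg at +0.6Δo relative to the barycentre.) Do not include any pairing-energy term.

Each CN⁻ contributes -1; 6 × (-1) = -6. With overall charge -2, Pt is in the +4 oxidation state.
Pt is in group 10, so Pt⁴⁺ is d⁶ (10 − 4 = 6).
Configuration: t₂g⁶ eg⁰.
CFSE = 6(-0.4Δo) + 0(0.6Δo) = -2.4Δo + 0.0Δo = -2.4Δo.

-2.4 Δo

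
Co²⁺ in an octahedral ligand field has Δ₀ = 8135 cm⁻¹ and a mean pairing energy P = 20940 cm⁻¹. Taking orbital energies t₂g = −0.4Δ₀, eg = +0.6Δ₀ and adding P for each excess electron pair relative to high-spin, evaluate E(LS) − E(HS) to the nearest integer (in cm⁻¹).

12805

Co sits in group 9; removing 2 electrons leaves Co²⁺ with 9 − 2 = 7 d electrons.
High-spin d⁷ fills as t₂g⁵ eg² with CFSE 5(−0.4) + 2(+0.6) = -0.8Δ₀ = -6508 cm⁻¹.
Low-spin t₂g⁶ eg¹ gives -1.8Δ₀ = -14643 cm⁻¹, but forming 1 extra pair costs 1P = 20940 cm⁻¹, so E(LS) = -14643 + 20940 = 6297 cm⁻¹.
The difference is 6297 − (-6508) = 12805 cm⁻¹, so high-spin lies lower.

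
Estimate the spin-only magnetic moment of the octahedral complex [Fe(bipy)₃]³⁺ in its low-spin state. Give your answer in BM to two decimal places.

1.73 BM

bipy is neutral, so the +3 overall charge sits on Fe: oxidation state +3.
Fe sits in group 8; removing 3 electrons leaves Fe³⁺ with 8 − 3 = 5 d electrons.
Configuration: t2g^5 e_g^0 → 1 unpaired electron.
μ(spin-only) = √[1(1+2)] = √3 ≈ 1.73 BM.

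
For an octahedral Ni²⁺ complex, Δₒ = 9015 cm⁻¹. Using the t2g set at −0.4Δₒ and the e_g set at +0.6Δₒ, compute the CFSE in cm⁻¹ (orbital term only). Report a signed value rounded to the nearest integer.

-10818

Ni²⁺: group 10, so d-count = 10 − 2 = 8.
Configuration: t2g^6 e_g^2.
CFSE(orbital) = 6×(-0.4Δₒ) + 2×(0.6Δₒ) = -1.2Δₒ; with Δₒ = 9015 cm⁻¹ that is -10818 cm⁻¹.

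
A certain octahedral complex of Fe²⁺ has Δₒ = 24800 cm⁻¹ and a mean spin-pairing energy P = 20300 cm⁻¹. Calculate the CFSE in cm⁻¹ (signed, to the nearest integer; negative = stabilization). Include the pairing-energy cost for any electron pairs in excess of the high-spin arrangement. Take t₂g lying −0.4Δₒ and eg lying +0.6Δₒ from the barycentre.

Fe is in group 8, so Fe²⁺ is d⁶ (8 − 2 = 6).
Here Δₒ > P (24800 > 20300), so the low-spin state is favoured.
Filling d⁶ accordingly: t₂g⁶ eg⁰.
Orbital CFSE = -2.4Δₒ = -2.4 × 24800 = -59520 cm⁻¹.
Excess pairs vs high-spin: 3 − 1 = 2; pairing cost = +40600 cm⁻¹.
Net CFSE = -59520 + 40600 = -18920 cm⁻¹.

-18920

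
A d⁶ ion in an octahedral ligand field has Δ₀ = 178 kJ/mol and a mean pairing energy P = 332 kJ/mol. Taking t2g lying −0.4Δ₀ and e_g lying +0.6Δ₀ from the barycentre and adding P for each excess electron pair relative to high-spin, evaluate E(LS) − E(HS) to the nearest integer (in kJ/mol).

In the high-spin limit (t2g^4 e_g^2) the orbital term is -0.4Δ₀ = -71 kJ/mol, with no excess pairing.
For low-spin the configuration is t2g^6 e_g^0: orbital energy -2.4 × 178 = -427 kJ/mol, and 2 additional pairs relative to high-spin add 664 kJ/mol, giving 237 kJ/mol.
The difference is 237 − (-71) = 308 kJ/mol, so high-spin lies lower.

308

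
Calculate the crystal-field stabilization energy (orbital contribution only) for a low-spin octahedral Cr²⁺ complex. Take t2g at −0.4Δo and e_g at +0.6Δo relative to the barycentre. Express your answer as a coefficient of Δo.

Cr is in group 6, so Cr²⁺ is d⁴ (6 − 2 = 4).
Configuration: t2g^4 e_g^0.
CFSE = 4(-0.4Δo) + 0(0.6Δo) = -1.6Δo + 0.0Δo = -1.6Δo.

-1.6 Δo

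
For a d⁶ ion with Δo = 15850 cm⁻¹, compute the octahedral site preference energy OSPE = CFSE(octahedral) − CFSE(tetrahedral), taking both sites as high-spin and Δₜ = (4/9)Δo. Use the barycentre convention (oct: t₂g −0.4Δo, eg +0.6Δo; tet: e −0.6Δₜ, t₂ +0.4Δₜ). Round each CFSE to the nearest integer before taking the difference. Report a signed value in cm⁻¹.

-2113

Octahedral high-spin t₂g⁴ eg²: CFSE = -0.4 × 15850 = -6340 cm⁻¹.
Tetrahedral: e³ t₂³, CFSE = 3(−0.6) + 3(+0.4) = -0.6Δₜ = -0.6 × (4/9) × 15850 = -4227 cm⁻¹.
Subtracting, OSPE = -6340 − (-4227) = -2113 cm⁻¹.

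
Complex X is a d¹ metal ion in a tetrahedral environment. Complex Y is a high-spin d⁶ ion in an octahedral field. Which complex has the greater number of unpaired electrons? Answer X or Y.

Y

X: Tetrahedral fields are weak (Δₜ ≈ 4/9 Δₒ), so electrons fill high-spin; e^1 t2^0 → 1 unpaired.
Y: t₂g⁴ eg² → 4 unpaired.
So Y has more unpaired electrons.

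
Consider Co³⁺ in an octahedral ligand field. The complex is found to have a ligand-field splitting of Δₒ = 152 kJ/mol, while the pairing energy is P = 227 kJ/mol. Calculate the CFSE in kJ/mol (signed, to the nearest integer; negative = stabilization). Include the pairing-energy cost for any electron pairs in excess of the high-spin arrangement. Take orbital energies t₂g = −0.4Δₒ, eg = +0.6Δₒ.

Co³⁺: group 9, so d-count = 9 − 3 = 6.
Δₒ < P, so pairing is avoided: the ground state is high-spin.
That gives t₂g⁴ eg².
Orbital CFSE = -0.4Δₒ = -0.4 × 152 = -61 kJ/mol.
High-spin has no excess pairs, so no pairing correction applies.

-61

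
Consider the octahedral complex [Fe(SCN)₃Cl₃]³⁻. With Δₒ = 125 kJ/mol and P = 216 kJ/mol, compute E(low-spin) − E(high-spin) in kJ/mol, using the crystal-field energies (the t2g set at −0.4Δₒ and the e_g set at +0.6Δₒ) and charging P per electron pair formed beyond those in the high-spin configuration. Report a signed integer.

Ligand charges: 3×(-1) from SCN⁻ and 3×(-1) from Cl⁻ sum to -6; with overall charge -3, Fe is +3.
Fe³⁺: group 8, so d-count = 8 − 3 = 5.
High-spin d⁵ fills as t2g^3 e_g^2 with CFSE 3(−0.4) + 2(+0.6) = 0.0Δₒ = 0 kJ/mol.
Low-spin t2g^5 e_g^0 gives -2.0Δₒ = -250 kJ/mol, but forming 2 extra pairs costs 2P = 432 kJ/mol, so E(LS) = -250 + 432 = 182 kJ/mol.
Thus E(LS) − E(HS) = 182 kJ/mol.

182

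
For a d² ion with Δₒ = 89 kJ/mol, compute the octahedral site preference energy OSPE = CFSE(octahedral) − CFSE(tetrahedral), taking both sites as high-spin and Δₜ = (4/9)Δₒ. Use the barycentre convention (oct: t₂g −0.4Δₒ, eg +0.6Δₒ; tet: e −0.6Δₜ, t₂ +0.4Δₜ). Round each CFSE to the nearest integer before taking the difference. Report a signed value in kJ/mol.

Octahedral (high-spin): t2g^2 e_g^0, CFSE = 2(−0.4) + 0(+0.6) = -0.8Δₒ = -0.8 × 89 = -71 kJ/mol.
Tetrahedral e^2 t2^0 gives -1.2Δₜ = -1.2 × (4/9) × 89 = -47 kJ/mol.
Subtracting, OSPE = -71 − (-47) = -24 kJ/mol.

-24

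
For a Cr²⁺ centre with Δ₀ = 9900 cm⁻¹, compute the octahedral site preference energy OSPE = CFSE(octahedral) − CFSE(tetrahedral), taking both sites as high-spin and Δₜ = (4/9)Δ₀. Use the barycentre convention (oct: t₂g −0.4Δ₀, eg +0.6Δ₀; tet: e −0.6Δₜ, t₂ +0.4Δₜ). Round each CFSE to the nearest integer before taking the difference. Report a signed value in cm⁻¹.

-4180

Group 6 minus oxidation state +2 gives a d⁴ configuration for Cr²⁺.
Octahedral (high-spin): t₂g³ eg¹, CFSE = 3(−0.4) + 1(+0.6) = -0.6Δ₀ = -0.6 × 9900 = -5940 cm⁻¹.
Tetrahedral: e² t₂², CFSE = 2(−0.6) + 2(+0.4) = -0.4Δₜ = -0.4 × (4/9) × 9900 = -1760 cm⁻¹.
Subtracting, OSPE = -5940 − (-1760) = -4180 cm⁻¹.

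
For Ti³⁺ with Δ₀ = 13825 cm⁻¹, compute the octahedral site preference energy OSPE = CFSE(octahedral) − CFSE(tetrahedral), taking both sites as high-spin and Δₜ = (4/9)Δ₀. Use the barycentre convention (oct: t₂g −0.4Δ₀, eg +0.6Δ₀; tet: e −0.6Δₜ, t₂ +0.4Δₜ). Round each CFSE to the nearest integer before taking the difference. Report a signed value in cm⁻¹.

Ti sits in group 4; removing 3 electrons leaves Ti³⁺ with 4 − 3 = 1 d electrons.
In an octahedral site d¹ (HS) is t₂g¹ eg⁰, giving CFSE(oct) = -0.4Δ₀ = -5530 cm⁻¹.
In a tetrahedral site the filling is e¹ t₂⁰: CFSE(tet) = -0.6Δₜ = -0.6 × (4/9)(13825) = -3687 cm⁻¹.
OSPE = CFSE(oct) − CFSE(tet) = -5530 − (-3687) = -1843 cm⁻¹.

-1843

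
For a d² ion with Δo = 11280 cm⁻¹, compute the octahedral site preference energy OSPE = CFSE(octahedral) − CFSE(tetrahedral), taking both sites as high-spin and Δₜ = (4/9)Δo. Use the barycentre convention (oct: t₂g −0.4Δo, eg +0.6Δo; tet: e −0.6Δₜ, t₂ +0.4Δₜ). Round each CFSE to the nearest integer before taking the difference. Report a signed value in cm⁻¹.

-3008

Octahedral high-spin t2g^2 e_g^0: CFSE = -0.8 × 11280 = -9024 cm⁻¹.
Tetrahedral: e^2 t2^0, CFSE = 2(−0.6) + 0(+0.4) = -1.2Δₜ = -1.2 × (4/9) × 11280 = -6016 cm⁻¹.
OSPE = -9024 − (-6016) = -3008 cm⁻¹.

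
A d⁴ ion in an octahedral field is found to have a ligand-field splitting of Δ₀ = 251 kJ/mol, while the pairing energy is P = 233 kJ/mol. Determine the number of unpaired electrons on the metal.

2

Δ₀ > P, so pairing is preferred: the ground state is low-spin.
That gives t₂g⁴ eg⁰.
Unpaired electrons: 2.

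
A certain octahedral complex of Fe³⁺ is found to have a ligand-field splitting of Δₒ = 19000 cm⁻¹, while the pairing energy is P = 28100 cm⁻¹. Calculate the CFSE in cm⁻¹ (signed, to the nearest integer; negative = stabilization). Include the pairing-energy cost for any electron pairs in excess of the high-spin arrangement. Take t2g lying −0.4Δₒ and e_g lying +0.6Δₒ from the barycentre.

Fe³⁺: group 8, so d-count = 8 − 3 = 5.
Here Δₒ < P (19000 < 28100), so the high-spin state is favoured.
That gives t2g^3 e_g^2.
Orbital CFSE = 0.0Δₒ = 0.0 × 19000 = 0 cm⁻¹.
High-spin has no excess pairs, so no pairing correction applies.

0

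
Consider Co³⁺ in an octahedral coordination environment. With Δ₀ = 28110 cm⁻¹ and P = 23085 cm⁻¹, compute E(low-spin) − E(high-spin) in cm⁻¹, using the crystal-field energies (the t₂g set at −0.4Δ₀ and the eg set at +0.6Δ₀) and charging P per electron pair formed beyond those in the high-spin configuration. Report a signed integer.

Co is in group 9, so Co³⁺ is d⁶ (9 − 3 = 6).
High-spin: t₂g⁴ eg², CFSE = -0.4Δ₀ = -11244 cm⁻¹.
Low-spin t₂g⁶ eg⁰ gives -2.4Δ₀ = -67464 cm⁻¹, but forming 2 extra pairs costs 2P = 46170 cm⁻¹, so E(LS) = -67464 + 46170 = -21294 cm⁻¹.
The difference is -21294 − (-11244) = -10050 cm⁻¹, so low-spin lies lower.

-10050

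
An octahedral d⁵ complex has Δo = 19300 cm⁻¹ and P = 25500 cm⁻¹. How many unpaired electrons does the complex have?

5

With Δo < P the complex is high-spin.
Configuration: t₂g³ eg².
Unpaired electrons: 5.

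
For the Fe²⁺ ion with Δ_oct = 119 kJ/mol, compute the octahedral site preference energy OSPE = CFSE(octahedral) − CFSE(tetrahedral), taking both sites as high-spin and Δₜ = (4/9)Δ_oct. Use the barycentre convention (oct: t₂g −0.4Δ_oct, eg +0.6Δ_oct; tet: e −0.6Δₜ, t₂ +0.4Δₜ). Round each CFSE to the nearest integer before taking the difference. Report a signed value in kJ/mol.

-16

Fe sits in group 8; removing 2 electrons leaves Fe²⁺ with 8 − 2 = 6 d electrons.
In an octahedral site d⁶ (HS) is t₂g⁴ eg², giving CFSE(oct) = -0.4Δ_oct = -48 kJ/mol.
In a tetrahedral site the filling is e³ t₂³: CFSE(tet) = -0.6Δₜ = -0.6 × (4/9)(119) = -32 kJ/mol.
OSPE = CFSE(oct) − CFSE(tet) = -48 − (-32) = -16 kJ/mol.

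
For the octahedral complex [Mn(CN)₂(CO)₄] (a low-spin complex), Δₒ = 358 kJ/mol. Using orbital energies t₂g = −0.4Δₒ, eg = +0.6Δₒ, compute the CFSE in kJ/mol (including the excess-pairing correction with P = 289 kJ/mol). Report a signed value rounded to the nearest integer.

Ligand charges: 2×(-1) from CN⁻ and 4×(+0) from CO sum to -2; with overall charge +0, Mn is +2.
Mn²⁺: group 7, so d-count = 7 − 2 = 5.
Electron filling gives t₂g⁵ eg⁰.
Orbital CFSE = 5(-0.4) + 0(0.6) = -2.0Δₒ = -2.0 × 358 = -716 kJ/mol.
Pairing penalty: 2 pairs vs 0 in the high-spin reference → 2 extra × P = 578 kJ/mol.
Overall CFSE = -716 + 578 = -138 kJ/mol.

-138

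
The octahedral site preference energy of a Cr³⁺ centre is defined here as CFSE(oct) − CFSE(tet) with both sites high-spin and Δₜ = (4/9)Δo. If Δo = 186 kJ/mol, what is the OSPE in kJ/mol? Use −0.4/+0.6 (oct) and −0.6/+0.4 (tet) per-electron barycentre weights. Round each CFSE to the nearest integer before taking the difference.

-157

Cr sits in group 6; removing 3 electrons leaves Cr³⁺ with 6 − 3 = 3 d electrons.
Octahedral (high-spin): t₂g³ eg⁰, CFSE = 3(−0.4) + 0(+0.6) = -1.2Δo = -1.2 × 186 = -223 kJ/mol.
In a tetrahedral site the filling is e² t₂¹: CFSE(tet) = -0.8Δₜ = -0.8 × (4/9)(186) = -66 kJ/mol.
Subtracting, OSPE = -223 − (-66) = -157 kJ/mol.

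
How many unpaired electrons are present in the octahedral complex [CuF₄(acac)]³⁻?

Ligand charges: 4×(-1) from F⁻ and 1×(-1) from acac⁻ sum to -5; with overall charge -3, Cu is +2.
Cu is in group 11, so Cu²⁺ is d⁹ (11 − 2 = 9).
Configuration: t₂g⁶ eg³, giving 1 unpaired electron.

1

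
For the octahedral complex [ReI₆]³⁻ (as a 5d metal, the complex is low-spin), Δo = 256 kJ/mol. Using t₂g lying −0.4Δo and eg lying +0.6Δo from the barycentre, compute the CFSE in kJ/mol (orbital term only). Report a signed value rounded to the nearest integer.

-410

Each I⁻ contributes -1; 6 × (-1) = -6. With overall charge -3, Re is in the +3 oxidation state.
Re sits in group 7; removing 3 electrons leaves Re³⁺ with 7 − 3 = 4 d electrons.
The d⁴ electrons fill as t₂g⁴ eg⁰.
Orbital CFSE = 4(-0.4) + 0(0.6) = -1.6Δo = -1.6 × 256 = -410 kJ/mol.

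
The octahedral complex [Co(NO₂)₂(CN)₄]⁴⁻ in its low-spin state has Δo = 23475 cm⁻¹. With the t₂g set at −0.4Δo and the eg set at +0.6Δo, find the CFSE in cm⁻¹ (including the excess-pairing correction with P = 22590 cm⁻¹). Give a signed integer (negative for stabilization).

Ligand charges: 2×(-1) from NO₂⁻ and 4×(-1) from CN⁻ sum to -6; with overall charge -4, Co is +2.
Co²⁺: group 9, so d-count = 9 − 2 = 7.
Electron filling gives t₂g⁶ eg¹.
The orbital stabilization is -1.8Δo = -1.8 × 23475 = -42255 cm⁻¹.
High-spin d⁷ would be t₂g⁵ eg² with 2 pairs; low-spin has 3, so 1 excess pair costs +1P = +22590 cm⁻¹.
Combining: -42255 + 22590 = -19665 cm⁻¹.

-19665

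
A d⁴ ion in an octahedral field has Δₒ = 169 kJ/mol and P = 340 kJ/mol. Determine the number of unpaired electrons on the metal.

Δₒ < P, so pairing is avoided: the ground state is high-spin.
Filling d⁴ accordingly: t₂g³ eg¹.
Unpaired electrons: 4.

4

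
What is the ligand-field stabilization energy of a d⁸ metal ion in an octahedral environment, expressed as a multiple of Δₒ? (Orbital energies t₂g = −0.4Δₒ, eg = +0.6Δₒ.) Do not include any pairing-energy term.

-1.2 Δₒ

Configuration: t₂g⁶ eg².
CFSE = 6(-0.4Δₒ) + 2(0.6Δₒ) = -2.4Δₒ + 1.2Δₒ = -1.2Δₒ.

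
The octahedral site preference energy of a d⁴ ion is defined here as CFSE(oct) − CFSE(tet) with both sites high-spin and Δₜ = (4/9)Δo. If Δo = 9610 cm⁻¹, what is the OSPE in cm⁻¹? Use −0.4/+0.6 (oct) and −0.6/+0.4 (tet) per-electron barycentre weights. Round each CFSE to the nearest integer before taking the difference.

Octahedral high-spin t₂g³ eg¹: CFSE = -0.6 × 9610 = -5766 cm⁻¹.
In a tetrahedral site the filling is e² t₂²: CFSE(tet) = -0.4Δₜ = -0.4 × (4/9)(9610) = -1708 cm⁻¹.
OSPE = -5766 − (-1708) = -4058 cm⁻¹.

-4058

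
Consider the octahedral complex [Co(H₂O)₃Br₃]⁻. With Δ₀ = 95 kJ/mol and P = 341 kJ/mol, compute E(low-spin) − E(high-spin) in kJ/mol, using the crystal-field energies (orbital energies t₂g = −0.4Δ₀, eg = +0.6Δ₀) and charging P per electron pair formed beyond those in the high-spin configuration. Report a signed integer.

246

Ligand charges: 3×(+0) from H₂O and 3×(-1) from Br⁻ sum to -3; with overall charge -1, Co is +2.
Group 9 minus oxidation state +2 gives a d⁷ configuration for Co²⁺.
High-spin: t₂g⁵ eg², CFSE = -0.8Δ₀ = -76 kJ/mol.
Low-spin t₂g⁶ eg¹ gives -1.8Δ₀ = -171 kJ/mol, but forming 1 extra pair costs 1P = 341 kJ/mol, so E(LS) = -171 + 341 = 170 kJ/mol.
E(LS) − E(HS) = 170 − (-76) = 246 kJ/mol.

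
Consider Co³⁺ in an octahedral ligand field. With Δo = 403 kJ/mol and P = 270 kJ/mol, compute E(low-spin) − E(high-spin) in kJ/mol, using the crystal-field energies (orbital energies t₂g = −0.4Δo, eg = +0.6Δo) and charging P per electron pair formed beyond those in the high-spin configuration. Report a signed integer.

Co sits in group 9; removing 3 electrons leaves Co³⁺ with 9 − 3 = 6 d electrons.
High-spin d⁶ fills as t₂g⁴ eg² with CFSE 4(−0.4) + 2(+0.6) = -0.4Δo = -161 kJ/mol.
For low-spin the configuration is t₂g⁶ eg⁰: orbital energy -2.4 × 403 = -967 kJ/mol, and 2 additional pairs relative to high-spin add 540 kJ/mol, giving -427 kJ/mol.
E(LS) − E(HS) = -427 − (-161) = -266 kJ/mol.

-266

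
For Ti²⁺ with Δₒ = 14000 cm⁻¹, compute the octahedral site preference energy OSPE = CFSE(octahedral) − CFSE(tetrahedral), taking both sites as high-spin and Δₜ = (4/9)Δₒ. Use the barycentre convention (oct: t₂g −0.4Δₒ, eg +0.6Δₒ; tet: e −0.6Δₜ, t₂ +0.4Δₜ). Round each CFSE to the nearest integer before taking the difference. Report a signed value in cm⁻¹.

-3733

Group 4 minus oxidation state +2 gives a d² configuration for Ti²⁺.
Octahedral high-spin t₂g² eg⁰: CFSE = -0.8 × 14000 = -11200 cm⁻¹.
In a tetrahedral site the filling is e² t₂⁰: CFSE(tet) = -1.2Δₜ = -1.2 × (4/9)(14000) = -7467 cm⁻¹.
OSPE = -11200 − (-7467) = -3733 cm⁻¹.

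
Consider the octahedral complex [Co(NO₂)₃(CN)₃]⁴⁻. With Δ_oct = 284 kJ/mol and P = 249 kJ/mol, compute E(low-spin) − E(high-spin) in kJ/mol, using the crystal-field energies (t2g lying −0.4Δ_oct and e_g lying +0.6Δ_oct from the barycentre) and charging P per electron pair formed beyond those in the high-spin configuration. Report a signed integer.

Ligand charges: 3×(-1) from NO₂⁻ and 3×(-1) from CN⁻ sum to -6; with overall charge -4, Co is +2.
Co sits in group 9; removing 2 electrons leaves Co²⁺ with 9 − 2 = 7 d electrons.
In the high-spin limit (t2g^5 e_g^2) the orbital term is -0.8Δ_oct = -227 kJ/mol, with no excess pairing.
Low-spin t2g^6 e_g^1 gives -1.8Δ_oct = -511 kJ/mol, but forming 1 extra pair costs 1P = 249 kJ/mol, so E(LS) = -511 + 249 = -262 kJ/mol.
The difference is -262 − (-227) = -35 kJ/mol, so low-spin lies lower.

-35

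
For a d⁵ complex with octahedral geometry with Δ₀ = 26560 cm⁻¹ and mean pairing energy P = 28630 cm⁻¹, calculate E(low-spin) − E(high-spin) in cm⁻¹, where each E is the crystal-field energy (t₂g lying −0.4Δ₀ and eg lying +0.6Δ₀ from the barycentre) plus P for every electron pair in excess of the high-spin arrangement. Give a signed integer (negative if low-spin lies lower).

4140

High-spin d⁵ fills as t₂g³ eg² with CFSE 3(−0.4) + 2(+0.6) = 0.0Δ₀ = 0 cm⁻¹.
For low-spin the configuration is t₂g⁵ eg⁰: orbital energy -2.0 × 26560 = -53120 cm⁻¹, and 2 additional pairs relative to high-spin add 57260 cm⁻¹, giving 4140 cm⁻¹.
Thus E(LS) − E(HS) = 4140 cm⁻¹.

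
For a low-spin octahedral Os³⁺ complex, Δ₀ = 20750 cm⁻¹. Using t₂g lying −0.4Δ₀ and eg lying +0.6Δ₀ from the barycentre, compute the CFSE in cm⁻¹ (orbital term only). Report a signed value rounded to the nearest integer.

-41500

Os sits in group 8; removing 3 electrons leaves Os³⁺ with 8 − 3 = 5 d electrons.
The d⁵ electrons fill as t₂g⁵ eg⁰.
Orbital CFSE = 5(-0.4) + 0(0.6) = -2.0Δ₀ = -2.0 × 20750 = -41500 cm⁻¹.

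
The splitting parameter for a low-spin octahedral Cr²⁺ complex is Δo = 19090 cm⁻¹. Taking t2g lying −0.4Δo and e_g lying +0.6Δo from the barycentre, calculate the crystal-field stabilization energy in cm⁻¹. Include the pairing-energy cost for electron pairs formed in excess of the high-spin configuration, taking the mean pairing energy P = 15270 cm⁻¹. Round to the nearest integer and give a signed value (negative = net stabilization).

Cr²⁺: group 6, so d-count = 6 − 2 = 4.
Electron filling gives t2g^4 e_g^0.
CFSE(orbital) = 4×(-0.4Δo) + 0×(0.6Δo) = -1.6Δo; with Δo = 19090 cm⁻¹ that is -30544 cm⁻¹.
High-spin d⁴ would be t2g^3 e_g^1 with 0 pairs; low-spin has 1, so 1 excess pair costs +1P = +15270 cm⁻¹.
Net CFSE = -30544 + 15270 = -15274 cm⁻¹.

-15274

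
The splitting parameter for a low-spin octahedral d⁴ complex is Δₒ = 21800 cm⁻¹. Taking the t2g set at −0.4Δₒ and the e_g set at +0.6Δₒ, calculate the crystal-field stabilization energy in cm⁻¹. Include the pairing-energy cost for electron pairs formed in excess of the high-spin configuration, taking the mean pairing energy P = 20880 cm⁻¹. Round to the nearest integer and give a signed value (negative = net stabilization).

-14000

The d⁴ electrons fill as t2g^4 e_g^0.
CFSE(orbital) = 4×(-0.4Δₒ) + 0×(0.6Δₒ) = -1.6Δₒ; with Δₒ = 21800 cm⁻¹ that is -34880 cm⁻¹.
Relative to high-spin t2g^3 e_g^1 (0 paired), the low-spin configuration has 1 additional pair, contributing +1 × 20880 = +20880 cm⁻¹.
Overall CFSE = -34880 + 20880 = -14000 cm⁻¹.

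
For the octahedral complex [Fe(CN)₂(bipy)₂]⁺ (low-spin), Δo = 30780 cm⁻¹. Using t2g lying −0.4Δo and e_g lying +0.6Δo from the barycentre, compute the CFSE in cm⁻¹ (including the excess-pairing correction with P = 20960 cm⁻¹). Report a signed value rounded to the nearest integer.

-19640

Ligand charges: 2×(-1) from CN⁻ and 2×(+0) from bipy sum to -2; with overall charge +1, Fe is +3.
Fe is in group 8, so Fe³⁺ is d⁵ (8 − 3 = 5).
Electron filling gives t2g^5 e_g^0.
The orbital stabilization is -2.0Δo = -2.0 × 30780 = -61560 cm⁻¹.
High-spin d⁵ would be t2g^3 e_g^2 with 0 pairs; low-spin has 2, so 2 excess pairs cost +2P = +41920 cm⁻¹.
Combining: -61560 + 41920 = -19640 cm⁻¹.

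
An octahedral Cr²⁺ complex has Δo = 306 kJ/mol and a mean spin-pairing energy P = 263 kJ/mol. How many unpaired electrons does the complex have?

2

Cr is in group 6, so Cr²⁺ is d⁴ (6 − 2 = 4).
With Δo > P the complex is low-spin.
Configuration: t2g^4 e_g^0.
Unpaired electrons: 2.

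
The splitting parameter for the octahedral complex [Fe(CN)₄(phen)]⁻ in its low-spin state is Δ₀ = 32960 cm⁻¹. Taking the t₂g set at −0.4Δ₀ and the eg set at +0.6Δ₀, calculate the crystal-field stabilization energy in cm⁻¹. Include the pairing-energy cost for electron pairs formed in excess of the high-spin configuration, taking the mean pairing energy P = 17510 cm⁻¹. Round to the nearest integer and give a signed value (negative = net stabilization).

-30900

Ligand charges: 4×(-1) from CN⁻ and 1×(+0) from phen sum to -4; with overall charge -1, Fe is +3.
Group 8 minus oxidation state +3 gives a d⁵ configuration for Fe³⁺.
Configuration: t₂g⁵ eg⁰.
CFSE(orbital) = 5×(-0.4Δ₀) + 0×(0.6Δ₀) = -2.0Δ₀; with Δ₀ = 32960 cm⁻¹ that is -65920 cm⁻¹.
High-spin d⁵ would be t₂g³ eg² with 0 pairs; low-spin has 2, so 2 excess pairs cost +2P = +35020 cm⁻¹.
Overall CFSE = -65920 + 35020 = -30900 cm⁻¹.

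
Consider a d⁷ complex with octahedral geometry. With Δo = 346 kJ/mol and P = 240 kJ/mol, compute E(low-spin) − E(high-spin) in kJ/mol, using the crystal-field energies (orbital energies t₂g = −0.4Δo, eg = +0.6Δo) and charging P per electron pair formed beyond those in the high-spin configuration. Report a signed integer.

-106

High-spin: t₂g⁵ eg², CFSE = -0.8Δo = -277 kJ/mol.
For low-spin the configuration is t₂g⁶ eg¹: orbital energy -1.8 × 346 = -623 kJ/mol, and 1 additional pair relative to high-spin adds 240 kJ/mol, giving -383 kJ/mol.
The difference is -383 − (-277) = -106 kJ/mol, so low-spin lies lower.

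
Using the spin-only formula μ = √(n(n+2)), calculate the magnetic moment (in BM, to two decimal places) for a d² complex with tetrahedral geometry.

2.83 BM

With tetrahedral geometry the complex is necessarily high-spin.
Configuration: e² t₂⁰ → 2 unpaired electrons.
μ(spin-only) = √[2(2+2)] = √8 ≈ 2.83 BM.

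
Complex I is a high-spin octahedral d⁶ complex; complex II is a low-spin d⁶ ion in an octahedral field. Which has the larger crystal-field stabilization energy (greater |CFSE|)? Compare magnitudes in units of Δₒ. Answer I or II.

I: t₂g⁴ eg², CFSE = -0.4Δₒ.
II: t₂g⁶ eg⁰, CFSE = -2.4Δₒ.
So II has the larger |CFSE|.

II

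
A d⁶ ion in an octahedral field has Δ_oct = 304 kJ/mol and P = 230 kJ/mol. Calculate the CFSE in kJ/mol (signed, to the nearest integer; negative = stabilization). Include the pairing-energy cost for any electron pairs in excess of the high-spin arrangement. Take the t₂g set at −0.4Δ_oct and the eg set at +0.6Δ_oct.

Δ_oct > P, so pairing is preferred: the ground state is low-spin.
That gives t₂g⁶ eg⁰.
Orbital CFSE = -2.4Δ_oct = -2.4 × 304 = -730 kJ/mol.
Excess pairs vs high-spin: 3 − 1 = 2; pairing cost = +460 kJ/mol.
Net CFSE = -730 + 460 = -270 kJ/mol.

-270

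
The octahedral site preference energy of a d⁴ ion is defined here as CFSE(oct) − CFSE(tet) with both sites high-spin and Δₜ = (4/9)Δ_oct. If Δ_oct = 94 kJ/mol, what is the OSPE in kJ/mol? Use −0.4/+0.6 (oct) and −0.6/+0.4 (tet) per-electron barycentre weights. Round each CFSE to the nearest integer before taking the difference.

-39

In an octahedral site d⁴ (HS) is t₂g³ eg¹, giving CFSE(oct) = -0.6Δ_oct = -56 kJ/mol.
Tetrahedral e² t₂² gives -0.4Δₜ = -0.4 × (4/9) × 94 = -17 kJ/mol.
OSPE = -56 − (-17) = -39 kJ/mol.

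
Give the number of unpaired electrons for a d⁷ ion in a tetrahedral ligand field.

3

Tetrahedral splitting is small, so the complex is high-spin.
Configuration: e⁴ t₂³, giving 3 unpaired electrons.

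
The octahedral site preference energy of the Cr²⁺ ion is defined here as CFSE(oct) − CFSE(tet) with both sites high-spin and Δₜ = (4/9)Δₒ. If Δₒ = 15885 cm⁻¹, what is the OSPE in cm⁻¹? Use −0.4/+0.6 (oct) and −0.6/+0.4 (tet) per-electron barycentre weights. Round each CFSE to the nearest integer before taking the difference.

Cr sits in group 6; removing 2 electrons leaves Cr²⁺ with 6 − 2 = 4 d electrons.
In an octahedral site d⁴ (HS) is t2g^3 e_g^1, giving CFSE(oct) = -0.6Δₒ = -9531 cm⁻¹.
Tetrahedral: e^2 t2^2, CFSE = 2(−0.6) + 2(+0.4) = -0.4Δₜ = -0.4 × (4/9) × 15885 = -2824 cm⁻¹.
OSPE = CFSE(oct) − CFSE(tet) = -9531 − (-2824) = -6707 cm⁻¹.

-6707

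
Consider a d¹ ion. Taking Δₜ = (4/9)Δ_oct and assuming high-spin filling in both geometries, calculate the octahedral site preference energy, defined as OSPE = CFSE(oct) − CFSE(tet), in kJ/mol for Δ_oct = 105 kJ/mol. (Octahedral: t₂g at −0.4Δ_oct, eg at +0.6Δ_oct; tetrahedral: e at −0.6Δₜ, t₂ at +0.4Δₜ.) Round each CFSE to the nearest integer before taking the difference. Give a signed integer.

In an octahedral site d¹ (HS) is t₂g¹ eg⁰, giving CFSE(oct) = -0.4Δ_oct = -42 kJ/mol.
In a tetrahedral site the filling is e¹ t₂⁰: CFSE(tet) = -0.6Δₜ = -0.6 × (4/9)(105) = -28 kJ/mol.
OSPE = CFSE(oct) − CFSE(tet) = -42 − (-28) = -14 kJ/mol.

-14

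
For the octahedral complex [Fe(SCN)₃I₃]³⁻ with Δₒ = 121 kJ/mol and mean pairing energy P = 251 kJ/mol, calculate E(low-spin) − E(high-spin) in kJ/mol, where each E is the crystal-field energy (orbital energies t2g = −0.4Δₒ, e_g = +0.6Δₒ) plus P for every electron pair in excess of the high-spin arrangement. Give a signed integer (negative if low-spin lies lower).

260

Ligand charges: 3×(-1) from SCN⁻ and 3×(-1) from I⁻ sum to -6; with overall charge -3, Fe is +3.
Fe is in group 8, so Fe³⁺ is d⁵ (8 − 3 = 5).
In the high-spin limit (t2g^3 e_g^2) the orbital term is 0.0Δₒ = 0 kJ/mol, with no excess pairing.
Low-spin: t2g^5 e_g^0, orbital CFSE = -2.0Δₒ = -242 kJ/mol; plus 2 excess pairs × P = +502 kJ/mol; total 260 kJ/mol.
The difference is 260 − (0) = 260 kJ/mol, so high-spin lies lower.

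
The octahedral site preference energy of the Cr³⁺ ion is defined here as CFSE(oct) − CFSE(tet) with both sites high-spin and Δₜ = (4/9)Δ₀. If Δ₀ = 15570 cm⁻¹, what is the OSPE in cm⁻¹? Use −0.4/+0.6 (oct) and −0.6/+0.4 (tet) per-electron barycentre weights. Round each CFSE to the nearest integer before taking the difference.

-13148

Cr is in group 6, so Cr³⁺ is d³ (6 − 3 = 3).
Octahedral (high-spin): t₂g³ eg⁰, CFSE = 3(−0.4) + 0(+0.6) = -1.2Δ₀ = -1.2 × 15570 = -18684 cm⁻¹.
In a tetrahedral site the filling is e² t₂¹: CFSE(tet) = -0.8Δₜ = -0.8 × (4/9)(15570) = -5536 cm⁻¹.
OSPE = -18684 − (-5536) = -13148 cm⁻¹.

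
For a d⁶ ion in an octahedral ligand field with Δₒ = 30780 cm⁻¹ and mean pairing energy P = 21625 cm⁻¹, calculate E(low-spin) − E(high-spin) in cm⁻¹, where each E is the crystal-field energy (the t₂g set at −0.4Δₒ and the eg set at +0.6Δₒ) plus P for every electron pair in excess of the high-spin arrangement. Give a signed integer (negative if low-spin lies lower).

High-spin: t₂g⁴ eg², CFSE = -0.4Δₒ = -12312 cm⁻¹.
Low-spin t₂g⁶ eg⁰ gives -2.4Δₒ = -73872 cm⁻¹, but forming 2 extra pairs costs 2P = 43250 cm⁻¹, so E(LS) = -73872 + 43250 = -30622 cm⁻¹.
The difference is -30622 − (-12312) = -18310 cm⁻¹, so low-spin lies lower.

-18310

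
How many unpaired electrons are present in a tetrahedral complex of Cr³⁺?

Cr is in group 6, so Cr³⁺ is d³ (6 − 3 = 3).
With tetrahedral geometry the complex is necessarily high-spin.
Configuration: e² t₂¹, giving 3 unpaired electrons.

3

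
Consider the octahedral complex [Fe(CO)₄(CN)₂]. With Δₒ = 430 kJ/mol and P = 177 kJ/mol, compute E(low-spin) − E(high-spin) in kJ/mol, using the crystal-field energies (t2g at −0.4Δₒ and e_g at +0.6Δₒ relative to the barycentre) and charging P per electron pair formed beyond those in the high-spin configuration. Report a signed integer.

Ligand charges: 4×(+0) from CO and 2×(-1) from CN⁻ sum to -2; with overall charge +0, Fe is +2.
Group 8 minus oxidation state +2 gives a d⁶ configuration for Fe²⁺.
High-spin d⁶ fills as t2g^4 e_g^2 with CFSE 4(−0.4) + 2(+0.6) = -0.4Δₒ = -172 kJ/mol.
Low-spin: t2g^6 e_g^0, orbital CFSE = -2.4Δₒ = -1032 kJ/mol; plus 2 excess pairs × P = +354 kJ/mol; total -678 kJ/mol.
E(LS) − E(HS) = -678 − (-172) = -506 kJ/mol.

-506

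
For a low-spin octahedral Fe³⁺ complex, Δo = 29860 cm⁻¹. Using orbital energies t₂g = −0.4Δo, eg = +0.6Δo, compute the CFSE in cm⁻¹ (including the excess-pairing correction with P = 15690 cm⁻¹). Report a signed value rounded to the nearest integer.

Fe³⁺: group 8, so d-count = 8 − 3 = 5.
Electron filling gives t₂g⁵ eg⁰.
Orbital CFSE = 5(-0.4) + 0(0.6) = -2.0Δo = -2.0 × 29860 = -59720 cm⁻¹.
High-spin d⁵ would be t₂g³ eg² with 0 pairs; low-spin has 2, so 2 excess pairs cost +2P = +31380 cm⁻¹.
Combining: -59720 + 31380 = -28340 cm⁻¹.

-28340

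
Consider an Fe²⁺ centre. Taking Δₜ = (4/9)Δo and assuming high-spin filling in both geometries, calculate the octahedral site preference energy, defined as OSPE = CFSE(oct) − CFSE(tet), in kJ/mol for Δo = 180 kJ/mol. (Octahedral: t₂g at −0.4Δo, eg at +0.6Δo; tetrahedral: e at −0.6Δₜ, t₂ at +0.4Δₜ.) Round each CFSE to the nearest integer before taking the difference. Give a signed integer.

Fe²⁺: group 8, so d-count = 8 − 2 = 6.
In an octahedral site d⁶ (HS) is t₂g⁴ eg², giving CFSE(oct) = -0.4Δo = -72 kJ/mol.
Tetrahedral e³ t₂³ gives -0.6Δₜ = -0.6 × (4/9) × 180 = -48 kJ/mol.
Subtracting, OSPE = -72 − (-48) = -24 kJ/mol.

-24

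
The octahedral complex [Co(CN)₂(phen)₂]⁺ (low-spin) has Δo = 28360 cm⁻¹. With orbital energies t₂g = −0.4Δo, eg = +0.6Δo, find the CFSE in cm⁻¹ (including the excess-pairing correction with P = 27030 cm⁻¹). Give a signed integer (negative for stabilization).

Ligand charges: 2×(-1) from CN⁻ and 2×(+0) from phen sum to -2; with overall charge +1, Co is +3.
Co³⁺: group 9, so d-count = 9 − 3 = 6.
The d⁶ electrons fill as t₂g⁶ eg⁰.
Orbital CFSE = 6(-0.4) + 0(0.6) = -2.4Δo = -2.4 × 28360 = -68064 cm⁻¹.
Relative to high-spin t₂g⁴ eg² (1 paired), the low-spin configuration has 2 additional pairs, contributing +2 × 27030 = +54060 cm⁻¹.
Combining: -68064 + 54060 = -14004 cm⁻¹.

-14004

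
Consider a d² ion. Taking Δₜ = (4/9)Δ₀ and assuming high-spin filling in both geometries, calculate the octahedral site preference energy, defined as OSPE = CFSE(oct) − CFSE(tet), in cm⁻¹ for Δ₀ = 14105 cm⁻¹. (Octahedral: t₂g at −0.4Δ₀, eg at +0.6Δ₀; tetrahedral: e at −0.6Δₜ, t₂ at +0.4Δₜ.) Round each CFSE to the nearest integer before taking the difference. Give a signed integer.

In an octahedral site d² (HS) is t₂g² eg⁰, giving CFSE(oct) = -0.8Δ₀ = -11284 cm⁻¹.
Tetrahedral: e² t₂⁰, CFSE = 2(−0.6) + 0(+0.4) = -1.2Δₜ = -1.2 × (4/9) × 14105 = -7523 cm⁻¹.
OSPE = -11284 − (-7523) = -3761 cm⁻¹.

-3761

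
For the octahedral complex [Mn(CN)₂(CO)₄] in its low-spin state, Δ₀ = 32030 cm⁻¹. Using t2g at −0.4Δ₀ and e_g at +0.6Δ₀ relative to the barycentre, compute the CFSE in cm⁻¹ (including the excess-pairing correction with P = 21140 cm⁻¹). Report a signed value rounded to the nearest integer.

-21780

Ligand charges: 2×(-1) from CN⁻ and 4×(+0) from CO sum to -2; with overall charge +0, Mn is +2.
Mn²⁺: group 7, so d-count = 7 − 2 = 5.
Configuration: t2g^5 e_g^0.
Orbital CFSE = 5(-0.4) + 0(0.6) = -2.0Δ₀ = -2.0 × 32030 = -64060 cm⁻¹.
Pairing penalty: 2 pairs vs 0 in the high-spin reference → 2 extra × P = 42280 cm⁻¹.
Overall CFSE = -64060 + 42280 = -21780 cm⁻¹.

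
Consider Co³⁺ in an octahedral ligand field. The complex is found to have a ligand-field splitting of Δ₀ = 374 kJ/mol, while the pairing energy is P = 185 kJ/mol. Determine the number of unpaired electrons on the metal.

0

Co is in group 9, so Co³⁺ is d⁶ (9 − 3 = 6).
With Δ₀ > P the complex is low-spin.
Configuration: t₂g⁶ eg⁰.
Unpaired electrons: 0.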